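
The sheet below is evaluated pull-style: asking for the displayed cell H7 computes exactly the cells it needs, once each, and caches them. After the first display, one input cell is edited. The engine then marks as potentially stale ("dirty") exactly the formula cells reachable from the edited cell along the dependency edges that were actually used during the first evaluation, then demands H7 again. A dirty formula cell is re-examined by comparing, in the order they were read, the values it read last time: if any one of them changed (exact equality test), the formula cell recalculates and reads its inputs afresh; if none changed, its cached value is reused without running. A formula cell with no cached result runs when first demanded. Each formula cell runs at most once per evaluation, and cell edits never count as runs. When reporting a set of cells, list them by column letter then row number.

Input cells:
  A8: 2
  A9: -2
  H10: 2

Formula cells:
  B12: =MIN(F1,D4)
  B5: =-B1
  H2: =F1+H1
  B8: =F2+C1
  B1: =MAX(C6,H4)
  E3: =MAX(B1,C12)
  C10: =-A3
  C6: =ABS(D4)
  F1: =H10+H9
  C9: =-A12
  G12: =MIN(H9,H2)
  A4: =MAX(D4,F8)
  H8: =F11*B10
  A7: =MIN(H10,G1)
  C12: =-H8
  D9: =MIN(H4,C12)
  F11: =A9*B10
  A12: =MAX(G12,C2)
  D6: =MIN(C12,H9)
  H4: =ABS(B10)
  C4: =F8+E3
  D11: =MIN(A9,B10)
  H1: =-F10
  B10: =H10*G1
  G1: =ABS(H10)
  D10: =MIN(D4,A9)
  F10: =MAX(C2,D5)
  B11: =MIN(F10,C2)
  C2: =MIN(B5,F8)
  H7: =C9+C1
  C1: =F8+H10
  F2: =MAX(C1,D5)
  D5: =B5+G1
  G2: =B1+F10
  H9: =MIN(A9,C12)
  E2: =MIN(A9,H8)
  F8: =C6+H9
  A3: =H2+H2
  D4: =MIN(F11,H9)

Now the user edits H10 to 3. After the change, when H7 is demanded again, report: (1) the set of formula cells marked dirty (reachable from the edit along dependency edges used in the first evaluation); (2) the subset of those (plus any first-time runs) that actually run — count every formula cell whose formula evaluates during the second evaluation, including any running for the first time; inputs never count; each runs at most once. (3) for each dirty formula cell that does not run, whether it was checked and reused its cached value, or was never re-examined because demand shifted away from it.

First demand of the output computes:
  G1 = ABS(2) = 2
  B10 = 2 * 2 = 4
  F11 = -2 * 4 = -8
  H4 = ABS(4) = 4
  H8 = -8 * 4 = -32
  C12 = -(-32) = 32
  H9 = MIN(-2, 32) = -2
  D4 = MIN(-8, -2) = -8
  C6 = ABS(-8) = 8
  B1 = MAX(8, 4) = 8
  B5 = -(8) = -8
  D5 = -8 + 2 = -6
  F1 = 2 + -2 = 0
  F8 = 8 + -2 = 6
  C1 = 6 + 2 = 8
  C2 = MIN(-8, 6) = -8
  F10 = MAX(-8, -6) = -6
  H1 = -(-6) = 6
  H2 = 0 + 6 = 6
  G12 = MIN(-2, 6) = -2
  A12 = MAX(-2, -8) = -2
  C9 = -(-2) = 2
  H7 = 2 + 8 = 10

After the edit, cleaning proceeds:
  G1: a read changed (H10 2->3) — executes, giving 3.
  B10: a read changed (H10 2->3; G1 2->3) — executes, giving 9.
  F11: a read changed (B10 4->9) — executes, giving -18.
  H4: a read changed (B10 4->9) — executes, giving 9.
  H8: a read changed (F11 -8->-18; B10 4->9) — executes, giving -162.
  C12: a read changed (H8 -32->-162) — executes, giving 162.
  H9: a read changed (C12 32->162) — executes, giving -2 — identical to its old value.
  D4: a read changed (F11 -8->-18) — executes, giving -18.
  C6: a read changed (D4 -8->-18) — executes, giving 18.
  B1: a read changed (C6 8->18; H4 4->9) — executes, giving 18.
  B5: a read changed (B1 8->18) — executes, giving -18.
  D5: a read changed (B5 -8->-18; G1 2->3) — executes, giving -15.
  F1: a read changed (H10 2->3) — executes, giving 1.
  F8: a read changed (C6 8->18) — executes, giving 16.
  C1: a read changed (F8 6->16; H10 2->3) — executes, giving 19.
  C2: a read changed (B5 -8->-18; F8 6->16) — executes, giving -18.
  F10: a read changed (C2 -8->-18; D5 -6->-15) — executes, giving -15.
  H1: a read changed (F10 -6->-15) — executes, giving 15.
  H2: a read changed (F1 0->1; H1 6->15) — executes, giving 16.
  G12: a read changed (H2 6->16) — executes, giving -2 — identical to its old value.
  A12: a read changed (C2 -8->-18) — executes, giving -2 — identical to its old value.
  C9: dirty, but its reads are unchanged (A12 unchanged); cached 2 stands.
  H7: a read changed (C1 8->19) — executes, giving 21.

Note where the cutoff bites: C9 is checked, finds nothing changed, and keeps its cache.

The edit dirties: A12, B1, B5, B10, C1, C2, C6, C9, C12, D4, D5, F1, F8, F10, F11, G1, G12, H1, H2, H4, H7, H8, H9.
22 formula cells run: A12, B1, B5, B10, C1, C2, C6, C12, D4, D5, F1, F8, F10, F11, G1, G12, H1, H2, H4, H7, H8, H9.
Cache hits after checking: C9.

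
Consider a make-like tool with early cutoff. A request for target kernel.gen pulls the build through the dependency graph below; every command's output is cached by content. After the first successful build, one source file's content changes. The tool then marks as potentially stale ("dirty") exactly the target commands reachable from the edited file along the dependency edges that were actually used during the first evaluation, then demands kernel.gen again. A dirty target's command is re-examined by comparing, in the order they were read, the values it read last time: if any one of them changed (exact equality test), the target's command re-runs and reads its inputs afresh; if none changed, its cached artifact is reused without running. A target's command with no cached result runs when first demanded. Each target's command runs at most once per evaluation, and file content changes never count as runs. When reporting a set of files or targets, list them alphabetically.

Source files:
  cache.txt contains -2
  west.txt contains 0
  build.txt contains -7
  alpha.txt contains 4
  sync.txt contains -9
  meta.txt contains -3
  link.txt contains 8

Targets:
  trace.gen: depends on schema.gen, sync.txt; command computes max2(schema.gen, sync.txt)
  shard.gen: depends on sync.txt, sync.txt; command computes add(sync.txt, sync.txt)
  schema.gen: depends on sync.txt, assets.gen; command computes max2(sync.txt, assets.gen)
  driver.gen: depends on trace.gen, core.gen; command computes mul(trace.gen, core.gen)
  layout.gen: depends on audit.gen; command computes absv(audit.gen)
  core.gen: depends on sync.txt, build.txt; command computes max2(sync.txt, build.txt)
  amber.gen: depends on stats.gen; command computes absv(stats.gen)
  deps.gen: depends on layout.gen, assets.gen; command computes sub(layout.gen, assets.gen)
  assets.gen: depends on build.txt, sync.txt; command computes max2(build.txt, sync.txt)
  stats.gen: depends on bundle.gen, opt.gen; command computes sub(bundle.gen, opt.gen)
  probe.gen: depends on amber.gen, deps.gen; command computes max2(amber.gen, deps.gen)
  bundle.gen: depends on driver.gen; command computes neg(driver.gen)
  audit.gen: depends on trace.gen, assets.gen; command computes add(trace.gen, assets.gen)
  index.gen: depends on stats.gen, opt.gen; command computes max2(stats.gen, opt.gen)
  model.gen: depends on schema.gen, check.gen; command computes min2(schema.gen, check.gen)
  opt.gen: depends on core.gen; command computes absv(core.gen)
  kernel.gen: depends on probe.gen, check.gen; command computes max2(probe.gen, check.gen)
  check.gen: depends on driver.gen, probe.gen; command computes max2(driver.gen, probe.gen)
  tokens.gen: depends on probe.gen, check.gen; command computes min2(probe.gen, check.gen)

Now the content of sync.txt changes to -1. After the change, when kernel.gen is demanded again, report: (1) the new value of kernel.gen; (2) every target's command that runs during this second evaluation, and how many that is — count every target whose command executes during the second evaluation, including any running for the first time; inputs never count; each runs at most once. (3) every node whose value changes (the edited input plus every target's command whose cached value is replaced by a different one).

First demand of the output computes:
  assets.gen = max2(-7, -9) = -7
  core.gen = max2(-9, -7) = -7
  opt.gen = absv(-7) = 7
  schema.gen = max2(-9, -7) = -7
  trace.gen = max2(-7, -9) = -7
  audit.gen = add(-7, -7) = -14
  driver.gen = mul(-7, -7) = 49
  bundle.gen = neg(49) = -49
  layout.gen = absv(-14) = 14
  deps.gen = sub(14, -7) = 21
  stats.gen = sub(-49, 7) = -56
  amber.gen = absv(-56) = 56
  probe.gen = max2(56, 21) = 56
  check.gen = max2(49, 56) = 56
  kernel.gen = max2(56, 56) = 56

After the edit, cleaning proceeds:
  assets.gen: a read changed (sync.txt -9->-1) — executes, giving -1.
  core.gen: a read changed (sync.txt -9->-1) — executes, giving -1.
  opt.gen: a read changed (core.gen -7->-1) — executes, giving 1.
  schema.gen: a read changed (sync.txt -9->-1; assets.gen -7->-1) — executes, giving -1.
  trace.gen: a read changed (schema.gen -7->-1; sync.txt -9->-1) — executes, giving -1.
  audit.gen: a read changed (trace.gen -7->-1; assets.gen -7->-1) — executes, giving -2.
  driver.gen: a read changed (trace.gen -7->-1; core.gen -7->-1) — executes, giving 1.
  bundle.gen: a read changed (driver.gen 49->1) — executes, giving -1.
  layout.gen: a read changed (audit.gen -14->-2) — executes, giving 2.
  deps.gen: a read changed (layout.gen 14->2; assets.gen -7->-1) — executes, giving 3.
  stats.gen: a read changed (bundle.gen -49->-1; opt.gen 7->1) — executes, giving -2.
  amber.gen: a read changed (stats.gen -56->-2) — executes, giving 2.
  probe.gen: a read changed (amber.gen 56->2; deps.gen 21->3) — executes, giving 3.
  check.gen: a read changed (driver.gen 49->1; probe.gen 56->3) — executes, giving 3.
  kernel.gen: a read changed (probe.gen 56->3; check.gen 56->3) — executes, giving 3.

Demanding kernel.gen again yields 3.
15 target commands run: amber.gen, assets.gen, audit.gen, bundle.gen, check.gen, core.gen, deps.gen, driver.gen, kernel.gen, layout.gen, opt.gen, probe.gen, schema.gen, stats.gen, trace.gen.
The nodes whose values change: amber.gen, assets.gen, audit.gen, bundle.gen, check.gen, core.gen, deps.gen, driver.gen, kernel.gen, layout.gen, opt.gen, probe.gen, schema.gen, stats.gen, sync.txt, trace.gen.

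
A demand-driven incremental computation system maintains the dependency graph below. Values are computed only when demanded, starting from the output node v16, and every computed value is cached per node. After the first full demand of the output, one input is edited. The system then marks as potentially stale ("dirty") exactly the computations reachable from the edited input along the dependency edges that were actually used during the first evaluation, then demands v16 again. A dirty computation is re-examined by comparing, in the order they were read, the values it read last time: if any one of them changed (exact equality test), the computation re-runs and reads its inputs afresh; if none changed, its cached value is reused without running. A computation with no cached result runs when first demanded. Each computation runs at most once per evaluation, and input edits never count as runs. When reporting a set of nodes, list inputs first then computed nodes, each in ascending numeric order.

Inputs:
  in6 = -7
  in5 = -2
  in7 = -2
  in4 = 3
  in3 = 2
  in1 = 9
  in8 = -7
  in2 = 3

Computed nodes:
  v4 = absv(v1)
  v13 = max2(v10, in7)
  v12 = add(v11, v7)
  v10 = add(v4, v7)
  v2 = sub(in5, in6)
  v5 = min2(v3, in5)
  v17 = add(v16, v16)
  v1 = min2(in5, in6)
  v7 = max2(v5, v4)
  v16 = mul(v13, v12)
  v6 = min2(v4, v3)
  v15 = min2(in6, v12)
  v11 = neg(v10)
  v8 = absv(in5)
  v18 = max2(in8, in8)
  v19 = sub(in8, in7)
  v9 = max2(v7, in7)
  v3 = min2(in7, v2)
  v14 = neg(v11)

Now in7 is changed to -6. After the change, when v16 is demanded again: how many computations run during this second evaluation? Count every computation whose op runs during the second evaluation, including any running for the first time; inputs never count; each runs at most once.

First evaluation (everything demanded from the output):
  v1 = min2(-2, -7) = -7
  v2 = sub(-2, -7) = 5
  v3 = min2(-2, 5) = -2
  v4 = absv(-7) = 7
  v5 = min2(-2, -2) = -2
  v7 = max2(-2, 7) = 7
  v10 = add(7, 7) = 14
  v11 = neg(14) = -14
  v12 = add(-14, 7) = -7
  v13 = max2(14, -2) = 14
  v16 = mul(14, -7) = -98

Propagation after the edit:
  v3: runs — in7 -2->-6; result -6.
  v5: runs — v3 -2->-6; result -6.
  v7: runs — v5 -2->-6; result 7 (same value as before).
  v10: checked — values it read are unchanged (v4 unchanged, v7 unchanged); reused cached 14 without running.
  v11: checked — values it read are unchanged (v10 unchanged); reused cached -14 without running.
  v12: checked — values it read are unchanged (v11 unchanged, v7 unchanged); reused cached -7 without running.
  v13: runs — in7 -2->-6; result 14 (same value as before).
  v16: checked — values it read are unchanged (v13 unchanged, v12 unchanged); reused cached -98 without running.

Key observation: the cutoff stops propagation at v10 — its inputs' values are unchanged, so it reuses its cache.

Computations that run: v3, v5, v7, v13 — 4 in total.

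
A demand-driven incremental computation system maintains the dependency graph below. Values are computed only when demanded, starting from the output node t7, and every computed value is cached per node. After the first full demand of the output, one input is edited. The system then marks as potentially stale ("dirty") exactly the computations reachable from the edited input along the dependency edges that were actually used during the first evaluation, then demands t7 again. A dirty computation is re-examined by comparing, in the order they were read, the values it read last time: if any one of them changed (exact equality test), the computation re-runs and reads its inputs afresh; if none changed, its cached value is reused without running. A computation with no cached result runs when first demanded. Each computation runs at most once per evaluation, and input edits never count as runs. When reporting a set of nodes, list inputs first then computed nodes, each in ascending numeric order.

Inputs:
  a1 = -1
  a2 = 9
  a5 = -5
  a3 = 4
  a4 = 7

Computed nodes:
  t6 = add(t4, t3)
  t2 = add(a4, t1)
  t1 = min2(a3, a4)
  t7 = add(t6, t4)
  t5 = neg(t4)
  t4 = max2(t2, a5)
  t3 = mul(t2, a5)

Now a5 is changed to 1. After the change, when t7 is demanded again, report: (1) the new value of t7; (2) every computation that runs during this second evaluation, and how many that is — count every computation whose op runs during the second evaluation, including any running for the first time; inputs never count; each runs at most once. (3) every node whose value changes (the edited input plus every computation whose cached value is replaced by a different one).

First evaluation (everything demanded from the output):
  t1 = min2(4, 7) = 4
  t2 = add(7, 4) = 11
  t3 = mul(11, -5) = -55
  t4 = max2(11, -5) = 11
  t6 = add(11, -55) = -44
  t7 = add(-44, 11) = -33

Propagation after the edit:
  t3: runs — a5 -5->1; result 11.
  t4: runs — a5 -5->1; result 11 (same value as before).
  t6: runs — t3 -55->11; result 22.
  t7: runs — t6 -44->22; result 33.

New value of t7: 33.
Computations that run: t3, t4, t6, t7 — 4 in total.
Values that change: a5, t3, t6, t7.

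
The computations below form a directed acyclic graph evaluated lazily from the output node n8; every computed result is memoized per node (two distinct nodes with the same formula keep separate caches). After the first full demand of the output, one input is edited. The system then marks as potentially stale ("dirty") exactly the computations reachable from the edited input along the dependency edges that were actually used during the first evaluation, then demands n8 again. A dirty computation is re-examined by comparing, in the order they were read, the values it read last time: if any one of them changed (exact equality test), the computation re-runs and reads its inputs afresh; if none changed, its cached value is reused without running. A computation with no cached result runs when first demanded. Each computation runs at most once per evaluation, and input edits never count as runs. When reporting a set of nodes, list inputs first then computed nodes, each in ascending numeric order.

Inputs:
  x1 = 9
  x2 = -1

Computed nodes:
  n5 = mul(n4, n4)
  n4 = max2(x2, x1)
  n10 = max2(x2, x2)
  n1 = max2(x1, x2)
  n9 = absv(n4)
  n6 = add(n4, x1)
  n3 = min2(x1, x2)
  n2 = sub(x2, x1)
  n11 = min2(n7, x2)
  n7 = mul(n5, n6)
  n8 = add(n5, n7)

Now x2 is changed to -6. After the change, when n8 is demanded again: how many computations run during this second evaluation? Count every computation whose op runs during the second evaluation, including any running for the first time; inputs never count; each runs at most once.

1 computations run: n4.
Note the absorption at n4: it re-runs yet its value is the same, leaving the output's value untouched.

First demand of the output computes:
  n4 = max2(-1, 9) = 9
  n5 = mul(9, 9) = 81
  n6 = add(9, 9) = 18
  n7 = mul(81, 18) = 1458
  n8 = add(81, 1458) = 1539

After the edit, cleaning proceeds:
  n4: a read changed (x2 -1->-6) — executes, giving 9 — identical to its old value.
  n5: dirty, but its reads are unchanged (n4 unchanged, n4 unchanged); cached 81 stands.
  n6: dirty, but its reads are unchanged (n4 unchanged, x1 unchanged); cached 18 stands.
  n7: dirty, but its reads are unchanged (n5 unchanged, n6 unchanged); cached 1458 stands.
  n8: dirty, but its reads are unchanged (n5 unchanged, n7 unchanged); cached 1539 stands.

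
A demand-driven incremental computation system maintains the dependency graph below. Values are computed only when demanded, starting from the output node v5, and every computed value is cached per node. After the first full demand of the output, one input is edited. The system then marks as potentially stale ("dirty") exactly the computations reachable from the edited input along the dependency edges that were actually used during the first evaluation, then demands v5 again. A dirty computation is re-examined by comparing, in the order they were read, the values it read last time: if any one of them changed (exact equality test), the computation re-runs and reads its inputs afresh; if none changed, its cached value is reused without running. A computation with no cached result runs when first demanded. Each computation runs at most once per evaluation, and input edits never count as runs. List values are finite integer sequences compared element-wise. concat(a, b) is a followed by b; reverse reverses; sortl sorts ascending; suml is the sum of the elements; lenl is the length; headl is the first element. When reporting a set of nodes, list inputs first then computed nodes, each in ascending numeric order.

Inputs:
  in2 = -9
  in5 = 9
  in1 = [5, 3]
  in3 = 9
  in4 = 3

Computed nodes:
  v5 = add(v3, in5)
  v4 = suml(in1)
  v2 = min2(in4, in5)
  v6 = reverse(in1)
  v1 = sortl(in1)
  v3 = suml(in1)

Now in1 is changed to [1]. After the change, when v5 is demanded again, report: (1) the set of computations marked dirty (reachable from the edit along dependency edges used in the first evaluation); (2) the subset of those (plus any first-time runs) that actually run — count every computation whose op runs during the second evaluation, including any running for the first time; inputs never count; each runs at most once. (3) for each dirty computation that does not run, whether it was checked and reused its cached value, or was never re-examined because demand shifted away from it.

Marked dirty: v3, v5.
Computations that run: v3, v5 — 2 in total.
Every dirty computation ran.

First evaluation (everything demanded from the output):
  v3 = suml([5, 3]) = 8
  v5 = add(8, 9) = 17

Propagation after the edit:
  v3: runs — in1 [5, 3]->[1]; result 1.
  v5: runs — v3 8->1; result 10.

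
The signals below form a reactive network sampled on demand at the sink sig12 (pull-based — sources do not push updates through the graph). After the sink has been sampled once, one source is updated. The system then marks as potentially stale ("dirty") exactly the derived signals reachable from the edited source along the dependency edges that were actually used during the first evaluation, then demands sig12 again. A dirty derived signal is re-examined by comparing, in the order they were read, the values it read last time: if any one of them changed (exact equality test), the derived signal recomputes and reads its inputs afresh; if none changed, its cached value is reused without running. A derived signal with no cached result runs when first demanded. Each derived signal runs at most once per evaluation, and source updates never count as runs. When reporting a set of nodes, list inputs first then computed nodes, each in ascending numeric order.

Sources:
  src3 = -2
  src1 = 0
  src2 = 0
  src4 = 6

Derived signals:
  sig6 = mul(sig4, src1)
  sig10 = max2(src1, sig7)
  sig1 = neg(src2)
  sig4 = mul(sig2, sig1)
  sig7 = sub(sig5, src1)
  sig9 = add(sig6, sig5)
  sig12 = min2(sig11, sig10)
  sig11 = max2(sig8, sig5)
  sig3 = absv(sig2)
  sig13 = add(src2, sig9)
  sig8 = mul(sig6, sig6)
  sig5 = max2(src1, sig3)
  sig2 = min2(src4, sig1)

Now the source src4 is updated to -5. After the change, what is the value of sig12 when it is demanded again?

sig12 now evaluates to 5.
The important point: at sig6 every value read last time is unchanged, so the dirty flag clears without a run.

Initial pass — values computed on the first demand:
  sig1 = neg(0) = 0
  sig2 = min2(6, 0) = 0
  sig3 = absv(0) = 0
  sig4 = mul(0, 0) = 0
  sig5 = max2(0, 0) = 0
  sig6 = mul(0, 0) = 0
  sig7 = sub(0, 0) = 0
  sig8 = mul(0, 0) = 0
  sig10 = max2(0, 0) = 0
  sig11 = max2(0, 0) = 0
  sig12 = min2(0, 0) = 0

Second demand — change propagation:
  sig2: re-runs because src4 6->-5; new result -5.
  sig3: re-runs because sig2 0->-5; new result 5.
  sig4: re-runs because sig2 0->-5; new result 0 (unchanged).
  sig5: re-runs because sig3 0->5; new result 5.
  sig6: re-examined; everything it read last time is the same (sig4 unchanged, src1 unchanged) — cache 0 kept, no run.
  sig7: re-runs because sig5 0->5; new result 5.
  sig8: re-examined; everything it read last time is the same (sig6 unchanged, sig6 unchanged) — cache 0 kept, no run.
  sig10: re-runs because sig7 0->5; new result 5.
  sig11: re-runs because sig5 0->5; new result 5.
  sig12: re-runs because sig11 0->5; sig10 0->5; new result 5.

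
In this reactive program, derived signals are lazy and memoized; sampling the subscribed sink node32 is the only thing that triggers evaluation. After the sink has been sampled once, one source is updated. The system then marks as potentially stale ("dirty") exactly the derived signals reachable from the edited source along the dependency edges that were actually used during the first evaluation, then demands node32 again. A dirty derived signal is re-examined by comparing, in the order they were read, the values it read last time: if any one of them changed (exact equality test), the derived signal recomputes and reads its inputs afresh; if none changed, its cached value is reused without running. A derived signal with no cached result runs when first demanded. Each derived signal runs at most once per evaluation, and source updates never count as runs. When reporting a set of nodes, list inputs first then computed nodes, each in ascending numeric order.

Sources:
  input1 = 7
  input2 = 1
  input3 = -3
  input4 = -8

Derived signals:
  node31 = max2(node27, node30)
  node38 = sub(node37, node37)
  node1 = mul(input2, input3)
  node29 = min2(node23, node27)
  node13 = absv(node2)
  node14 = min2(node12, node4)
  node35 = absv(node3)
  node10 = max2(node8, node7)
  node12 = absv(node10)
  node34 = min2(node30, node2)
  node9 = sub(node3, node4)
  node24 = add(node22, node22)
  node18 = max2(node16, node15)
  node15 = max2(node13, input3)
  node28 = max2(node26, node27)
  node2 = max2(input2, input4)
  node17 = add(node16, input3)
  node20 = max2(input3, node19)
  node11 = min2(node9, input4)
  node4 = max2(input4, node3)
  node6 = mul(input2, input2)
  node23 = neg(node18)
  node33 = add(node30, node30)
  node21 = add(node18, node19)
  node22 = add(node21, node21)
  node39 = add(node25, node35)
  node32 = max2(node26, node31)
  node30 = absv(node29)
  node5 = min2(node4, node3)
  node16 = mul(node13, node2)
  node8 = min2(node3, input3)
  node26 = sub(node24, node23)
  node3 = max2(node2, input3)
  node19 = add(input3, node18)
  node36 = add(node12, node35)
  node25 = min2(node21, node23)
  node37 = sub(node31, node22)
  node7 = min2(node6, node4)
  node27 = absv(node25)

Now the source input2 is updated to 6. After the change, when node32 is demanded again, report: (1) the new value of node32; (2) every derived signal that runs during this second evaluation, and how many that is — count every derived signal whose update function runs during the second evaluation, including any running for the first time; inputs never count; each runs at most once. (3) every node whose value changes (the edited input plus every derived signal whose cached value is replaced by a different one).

Demanding node32 again yields 312.
17 derived signals run: node2, node13, node15, node16, node18, node19, node21, node22, node23, node24, node25, node26, node27, node29, node30, node31, node32.
The nodes whose values change: input2, node2, node13, node15, node16, node18, node19, node21, node22, node23, node24, node25, node26, node27, node29, node30, node31, node32.

First demand of the output computes:
  node2 = max2(1, -8) = 1
  node13 = absv(1) = 1
  node15 = max2(1, -3) = 1
  node16 = mul(1, 1) = 1
  node18 = max2(1, 1) = 1
  node19 = add(-3, 1) = -2
  node21 = add(1, -2) = -1
  node22 = add(-1, -1) = -2
  node23 = neg(1) = -1
  node24 = add(-2, -2) = -4
  node25 = min2(-1, -1) = -1
  node26 = sub(-4, -1) = -3
  node27 = absv(-1) = 1
  node29 = min2(-1, 1) = -1
  node30 = absv(-1) = 1
  node31 = max2(1, 1) = 1
  node32 = max2(-3, 1) = 1

After the edit, cleaning proceeds:
  node2: a read changed (input2 1->6) — executes, giving 6.
  node13: a read changed (node2 1->6) — executes, giving 6.
  node15: a read changed (node13 1->6) — executes, giving 6.
  node16: a read changed (node13 1->6; node2 1->6) — executes, giving 36.
  node18: a read changed (node16 1->36; node15 1->6) — executes, giving 36.
  node19: a read changed (node18 1->36) — executes, giving 33.
  node21: a read changed (node18 1->36; node19 -2->33) — executes, giving 69.
  node22: a read changed (node21 -1->69; node21 -1->69) — executes, giving 138.
  node23: a read changed (node18 1->36) — executes, giving -36.
  node24: a read changed (node22 -2->138; node22 -2->138) — executes, giving 276.
  node25: a read changed (node21 -1->69; node23 -1->-36) — executes, giving -36.
  node26: a read changed (node24 -4->276; node23 -1->-36) — executes, giving 312.
  node27: a read changed (node25 -1->-36) — executes, giving 36.
  node29: a read changed (node23 -1->-36; node27 1->36) — executes, giving -36.
  node30: a read changed (node29 -1->-36) — executes, giving 36.
  node31: a read changed (node27 1->36; node30 1->36) — executes, giving 36.
  node32: a read changed (node26 -3->312; node31 1->36) — executes, giving 312.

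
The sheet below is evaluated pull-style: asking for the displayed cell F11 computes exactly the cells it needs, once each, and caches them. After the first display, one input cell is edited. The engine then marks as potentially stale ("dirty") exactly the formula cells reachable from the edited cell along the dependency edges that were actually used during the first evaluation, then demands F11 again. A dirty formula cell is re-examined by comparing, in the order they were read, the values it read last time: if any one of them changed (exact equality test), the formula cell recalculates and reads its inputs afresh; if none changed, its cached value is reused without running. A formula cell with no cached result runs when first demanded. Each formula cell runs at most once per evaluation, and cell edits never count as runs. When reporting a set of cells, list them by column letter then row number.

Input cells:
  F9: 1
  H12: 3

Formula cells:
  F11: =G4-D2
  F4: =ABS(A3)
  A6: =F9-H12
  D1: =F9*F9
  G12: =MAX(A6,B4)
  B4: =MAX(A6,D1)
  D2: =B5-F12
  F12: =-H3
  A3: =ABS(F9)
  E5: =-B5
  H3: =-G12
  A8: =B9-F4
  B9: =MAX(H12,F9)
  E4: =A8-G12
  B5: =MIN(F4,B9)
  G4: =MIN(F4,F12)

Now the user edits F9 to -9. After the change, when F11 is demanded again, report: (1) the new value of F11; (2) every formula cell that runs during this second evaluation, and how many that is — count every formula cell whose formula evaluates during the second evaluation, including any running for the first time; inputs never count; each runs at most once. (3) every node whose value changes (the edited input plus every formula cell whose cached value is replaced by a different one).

Demanding F11 again yields 87.
13 formula cells run: A3, A6, B4, B5, B9, D1, D2, F4, F11, F12, G4, G12, H3.
The nodes whose values change: A3, A6, B4, B5, D1, D2, F4, F9, F11, F12, G4, G12, H3.

First demand of the output computes:
  A3 = ABS(1) = 1
  A6 = 1 - 3 = -2
  B9 = MAX(3, 1) = 3
  D1 = 1 * 1 = 1
  B4 = MAX(-2, 1) = 1
  F4 = ABS(1) = 1
  B5 = MIN(1, 3) = 1
  G12 = MAX(-2, 1) = 1
  H3 = -(1) = -1
  F12 = -(-1) = 1
  D2 = 1 - 1 = 0
  G4 = MIN(1, 1) = 1
  F11 = 1 - 0 = 1

After the edit, cleaning proceeds:
  A3: a read changed (F9 1->-9) — executes, giving 9.
  A6: a read changed (F9 1->-9) — executes, giving -12.
  B9: a read changed (F9 1->-9) — executes, giving 3 — identical to its old value.
  D1: a read changed (F9 1->-9; F9 1->-9) — executes, giving 81.
  B4: a read changed (A6 -2->-12; D1 1->81) — executes, giving 81.
  F4: a read changed (A3 1->9) — executes, giving 9.
  B5: a read changed (F4 1->9) — executes, giving 3.
  G12: a read changed (A6 -2->-12; B4 1->81) — executes, giving 81.
  H3: a read changed (G12 1->81) — executes, giving -81.
  F12: a read changed (H3 -1->-81) — executes, giving 81.
  D2: a read changed (B5 1->3; F12 1->81) — executes, giving -78.
  G4: a read changed (F4 1->9; F12 1->81) — executes, giving 9.
  F11: a read changed (G4 1->9; D2 0->-78) — executes, giving 87.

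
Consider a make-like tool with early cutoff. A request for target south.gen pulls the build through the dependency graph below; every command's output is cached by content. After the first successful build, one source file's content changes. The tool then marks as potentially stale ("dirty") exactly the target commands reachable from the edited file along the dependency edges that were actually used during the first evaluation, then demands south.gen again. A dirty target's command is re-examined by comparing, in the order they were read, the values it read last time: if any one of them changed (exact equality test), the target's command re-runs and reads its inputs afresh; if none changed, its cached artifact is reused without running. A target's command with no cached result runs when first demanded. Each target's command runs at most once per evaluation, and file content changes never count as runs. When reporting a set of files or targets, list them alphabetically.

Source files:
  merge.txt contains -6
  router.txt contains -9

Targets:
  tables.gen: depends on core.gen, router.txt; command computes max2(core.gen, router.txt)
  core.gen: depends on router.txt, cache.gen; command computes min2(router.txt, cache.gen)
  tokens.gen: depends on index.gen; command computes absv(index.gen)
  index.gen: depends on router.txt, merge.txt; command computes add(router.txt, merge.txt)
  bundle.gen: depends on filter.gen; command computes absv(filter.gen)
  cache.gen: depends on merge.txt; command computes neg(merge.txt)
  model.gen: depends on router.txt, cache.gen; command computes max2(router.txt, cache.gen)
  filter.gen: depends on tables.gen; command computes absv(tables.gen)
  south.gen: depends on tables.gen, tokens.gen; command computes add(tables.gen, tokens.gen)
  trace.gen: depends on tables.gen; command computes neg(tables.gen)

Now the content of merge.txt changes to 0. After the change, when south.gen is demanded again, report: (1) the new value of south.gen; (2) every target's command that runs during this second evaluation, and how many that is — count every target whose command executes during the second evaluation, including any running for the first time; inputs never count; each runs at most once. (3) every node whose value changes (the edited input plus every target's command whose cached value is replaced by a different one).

First demand of the output computes:
  cache.gen = neg(-6) = 6
  core.gen = min2(-9, 6) = -9
  index.gen = add(-9, -6) = -15
  tables.gen = max2(-9, -9) = -9
  tokens.gen = absv(-15) = 15
  south.gen = add(-9, 15) = 6

After the edit, cleaning proceeds:
  cache.gen: a read changed (merge.txt -6->0) — executes, giving 0.
  core.gen: a read changed (cache.gen 6->0) — executes, giving -9 — identical to its old value.
  index.gen: a read changed (merge.txt -6->0) — executes, giving -9.
  tables.gen: dirty, but its reads are unchanged (core.gen unchanged, router.txt unchanged); cached -9 stands.
  tokens.gen: a read changed (index.gen -15->-9) — executes, giving 9.
  south.gen: a read changed (tokens.gen 15->9) — executes, giving 0.

Note where the cutoff bites: tables.gen is checked, finds nothing changed, and keeps its cache.

Demanding south.gen again yields 0.
5 target commands run: cache.gen, core.gen, index.gen, south.gen, tokens.gen.
The nodes whose values change: cache.gen, index.gen, merge.txt, south.gen, tokens.gen.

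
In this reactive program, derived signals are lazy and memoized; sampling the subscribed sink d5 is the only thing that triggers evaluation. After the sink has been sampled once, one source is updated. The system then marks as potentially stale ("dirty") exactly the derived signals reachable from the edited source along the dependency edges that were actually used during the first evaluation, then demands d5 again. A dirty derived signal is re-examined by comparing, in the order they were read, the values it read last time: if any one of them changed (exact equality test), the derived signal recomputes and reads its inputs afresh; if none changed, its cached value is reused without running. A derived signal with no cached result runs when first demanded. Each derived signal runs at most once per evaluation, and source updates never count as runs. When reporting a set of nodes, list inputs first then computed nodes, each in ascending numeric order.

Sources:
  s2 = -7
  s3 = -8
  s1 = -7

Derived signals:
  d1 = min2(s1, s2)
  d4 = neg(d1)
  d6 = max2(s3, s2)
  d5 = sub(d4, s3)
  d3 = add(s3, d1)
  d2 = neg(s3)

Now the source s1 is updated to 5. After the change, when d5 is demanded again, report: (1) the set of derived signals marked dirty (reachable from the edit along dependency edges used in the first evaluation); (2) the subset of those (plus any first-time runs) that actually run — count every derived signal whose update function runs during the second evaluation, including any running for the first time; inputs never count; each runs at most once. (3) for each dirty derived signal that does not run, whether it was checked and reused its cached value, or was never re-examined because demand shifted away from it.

The edit dirties: d1, d4, d5.
1 derived signals run: d1.
Cache hits after checking: d4, d5.
Note the absorption at d1: it re-runs yet its value is the same, leaving the output's value untouched.

First demand of the output computes:
  d1 = min2(-7, -7) = -7
  d4 = neg(-7) = 7
  d5 = sub(7, -8) = 15

After the edit, cleaning proceeds:
  d1: a read changed (s1 -7->5) — executes, giving -7 — identical to its old value.
  d4: dirty, but its reads are unchanged (d1 unchanged); cached 7 stands.
  d5: dirty, but its reads are unchanged (d4 unchanged, s3 unchanged); cached 15 stands.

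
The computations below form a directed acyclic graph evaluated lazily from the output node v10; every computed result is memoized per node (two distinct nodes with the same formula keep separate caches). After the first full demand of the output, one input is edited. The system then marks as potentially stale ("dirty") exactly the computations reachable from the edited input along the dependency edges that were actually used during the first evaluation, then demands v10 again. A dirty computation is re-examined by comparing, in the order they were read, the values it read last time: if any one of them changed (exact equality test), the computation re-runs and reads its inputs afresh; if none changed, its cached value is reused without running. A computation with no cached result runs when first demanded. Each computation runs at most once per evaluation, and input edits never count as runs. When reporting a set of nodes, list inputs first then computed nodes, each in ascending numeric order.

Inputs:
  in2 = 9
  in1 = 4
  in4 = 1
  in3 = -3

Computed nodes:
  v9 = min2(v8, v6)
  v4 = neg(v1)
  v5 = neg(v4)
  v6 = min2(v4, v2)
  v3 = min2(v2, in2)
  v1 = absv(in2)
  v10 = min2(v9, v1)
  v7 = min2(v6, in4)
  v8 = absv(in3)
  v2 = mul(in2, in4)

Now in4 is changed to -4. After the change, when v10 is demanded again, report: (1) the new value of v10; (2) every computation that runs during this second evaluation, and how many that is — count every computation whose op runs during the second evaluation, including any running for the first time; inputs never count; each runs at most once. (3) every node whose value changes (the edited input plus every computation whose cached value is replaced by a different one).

Demanding v10 again yields -36.
4 computations run: v2, v6, v9, v10.
The nodes whose values change: in4, v2, v6, v9, v10.

First demand of the output computes:
  v1 = absv(9) = 9
  v2 = mul(9, 1) = 9
  v4 = neg(9) = -9
  v6 = min2(-9, 9) = -9
  v8 = absv(-3) = 3
  v9 = min2(3, -9) = -9
  v10 = min2(-9, 9) = -9

After the edit, cleaning proceeds:
  v2: a read changed (in4 1->-4) — executes, giving -36.
  v6: a read changed (v2 9->-36) — executes, giving -36.
  v9: a read changed (v6 -9->-36) — executes, giving -36.
  v10: a read changed (v9 -9->-36) — executes, giving -36.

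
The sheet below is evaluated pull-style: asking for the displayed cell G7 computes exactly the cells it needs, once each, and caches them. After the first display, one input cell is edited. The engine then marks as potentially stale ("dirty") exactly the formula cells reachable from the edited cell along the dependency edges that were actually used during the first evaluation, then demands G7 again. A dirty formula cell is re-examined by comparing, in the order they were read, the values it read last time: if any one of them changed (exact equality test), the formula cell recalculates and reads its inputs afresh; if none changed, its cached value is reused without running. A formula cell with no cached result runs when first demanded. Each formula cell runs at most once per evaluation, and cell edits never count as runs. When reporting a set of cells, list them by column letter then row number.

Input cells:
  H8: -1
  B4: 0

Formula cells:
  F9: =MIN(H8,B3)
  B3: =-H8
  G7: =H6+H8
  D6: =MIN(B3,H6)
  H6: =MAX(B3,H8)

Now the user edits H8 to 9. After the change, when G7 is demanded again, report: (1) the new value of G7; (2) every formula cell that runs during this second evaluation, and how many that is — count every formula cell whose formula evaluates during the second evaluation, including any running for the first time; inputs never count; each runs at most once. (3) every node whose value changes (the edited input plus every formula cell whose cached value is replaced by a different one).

First demand of the output computes:
  B3 = -(-1) = 1
  H6 = MAX(1, -1) = 1
  G7 = 1 + -1 = 0

After the edit, cleaning proceeds:
  B3: a read changed (H8 -1->9) — executes, giving -9.
  H6: a read changed (B3 1->-9; H8 -1->9) — executes, giving 9.
  G7: a read changed (H6 1->9; H8 -1->9) — executes, giving 18.

Demanding G7 again yields 18.
3 formula cells run: B3, G7, H6.
The nodes whose values change: B3, G7, H6, H8.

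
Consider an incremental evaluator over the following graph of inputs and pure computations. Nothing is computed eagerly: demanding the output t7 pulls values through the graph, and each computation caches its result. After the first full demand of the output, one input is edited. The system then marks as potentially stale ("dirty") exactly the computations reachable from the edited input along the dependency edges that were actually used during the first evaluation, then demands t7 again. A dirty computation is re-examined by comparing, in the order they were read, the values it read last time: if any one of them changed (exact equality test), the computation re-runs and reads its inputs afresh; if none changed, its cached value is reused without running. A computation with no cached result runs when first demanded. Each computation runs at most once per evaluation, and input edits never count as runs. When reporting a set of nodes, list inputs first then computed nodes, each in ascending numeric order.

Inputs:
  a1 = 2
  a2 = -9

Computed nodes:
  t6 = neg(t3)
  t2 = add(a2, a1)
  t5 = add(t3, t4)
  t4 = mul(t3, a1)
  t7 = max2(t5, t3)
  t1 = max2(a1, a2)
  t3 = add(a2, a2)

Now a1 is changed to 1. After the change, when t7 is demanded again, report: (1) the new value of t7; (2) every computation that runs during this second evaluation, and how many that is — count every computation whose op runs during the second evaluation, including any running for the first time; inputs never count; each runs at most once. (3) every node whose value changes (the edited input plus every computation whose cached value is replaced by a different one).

t7 now evaluates to -18.
Run set: t4, t5, t7 (3 run).
Changed values: a1, t4, t5.

Initial pass — values computed on the first demand:
  t3 = add(-9, -9) = -18
  t4 = mul(-18, 2) = -36
  t5 = add(-18, -36) = -54
  t7 = max2(-54, -18) = -18

Second demand — change propagation:
  t4: re-runs because a1 2->1; new result -18.
  t5: re-runs because t4 -36->-18; new result -36.
  t7: re-runs because t5 -54->-36; new result -18 (unchanged).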